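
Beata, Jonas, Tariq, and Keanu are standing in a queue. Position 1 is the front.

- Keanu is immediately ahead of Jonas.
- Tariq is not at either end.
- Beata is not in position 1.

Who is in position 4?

Beata

With clue 1, Keanu is ruled out for position 4.
With clues 1–2, Tariq is ruled out for position 4.
With clues 1–3, Jonas is ruled out for position 4.
So position 4 is Beata.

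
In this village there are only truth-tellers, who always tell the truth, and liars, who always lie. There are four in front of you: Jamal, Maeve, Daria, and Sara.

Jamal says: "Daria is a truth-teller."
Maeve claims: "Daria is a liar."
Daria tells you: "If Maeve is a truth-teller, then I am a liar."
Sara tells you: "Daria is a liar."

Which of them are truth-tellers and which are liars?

Consider Jamal. Suppose Jamal is a liar.
Then no assignment of the remaining roles makes every statement match its speaker's type — contradiction.
So Jamal is a truth-teller.
Consider Maeve. Suppose Maeve is a truth-teller.
Then whichever role Daria has, Daria's statement has the wrong truth value — contradiction.
So Maeve is a liar.
With that fixed, Daria's statement is true, so Daria is a truth-teller.
With that fixed, Sara's statement is false, so Sara is a liar.

Jamal: truth-teller, Maeve: liar, Daria: truth-teller, Sara: liar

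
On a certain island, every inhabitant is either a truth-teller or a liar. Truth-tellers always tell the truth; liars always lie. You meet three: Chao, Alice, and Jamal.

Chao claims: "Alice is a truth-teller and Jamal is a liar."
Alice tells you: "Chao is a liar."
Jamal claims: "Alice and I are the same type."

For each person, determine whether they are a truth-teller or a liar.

Consider Chao. Suppose Chao is a truth-teller.
Then no assignment of the remaining roles makes every statement match its speaker's type — contradiction.
So Chao is a liar.
With that fixed, Alice's statement is true, so Alice is a truth-teller.
Consider Jamal. Suppose Jamal is a liar.
Then Chao's statement comes out true, contradicting Chao being a liar.
So Jamal is a truth-teller.

Chao: liar, Alice: truth-teller, Jamal: truth-teller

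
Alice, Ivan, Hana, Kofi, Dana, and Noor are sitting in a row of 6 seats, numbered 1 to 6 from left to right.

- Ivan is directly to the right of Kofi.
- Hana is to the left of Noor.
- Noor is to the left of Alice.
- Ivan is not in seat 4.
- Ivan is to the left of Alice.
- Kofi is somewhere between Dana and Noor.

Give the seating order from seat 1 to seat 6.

From clue 1: Ivan is in {2,3,4,5,6}.
From clues 1–3: Alice is in {3,4,5,6}.
From clues 1–5: Alice is in {5,6}.
From clues 1–6: Dana → seat 1, Kofi → seat 2, Ivan → seat 3, Hana → seat 4, Noor → seat 5, Alice → seat 6.

Dana, Kofi, Ivan, Hana, Noor, Alice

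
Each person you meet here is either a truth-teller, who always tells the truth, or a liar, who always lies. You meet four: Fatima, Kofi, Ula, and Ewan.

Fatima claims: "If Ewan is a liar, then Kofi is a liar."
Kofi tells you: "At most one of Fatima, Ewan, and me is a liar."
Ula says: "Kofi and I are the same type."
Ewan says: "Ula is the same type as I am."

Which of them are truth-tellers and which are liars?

Consider Fatima. Suppose Fatima is a liar.
Then no assignment of the remaining roles makes every statement match its speaker's type — contradiction.
So Fatima is a truth-teller.
Consider Kofi. Suppose Kofi is a liar.
Then whichever role Ula has, Ula's statement has the wrong truth value — contradiction.
So Kofi is a truth-teller.
Consider Ula. Suppose Ula is a liar.
Then whichever role Ewan has, Ewan's statement has the wrong truth value — contradiction.
So Ula is a truth-teller.
Consider Ewan. Suppose Ewan is a liar.
Then Fatima's statement comes out false, contradicting Fatima being a truth-teller.
So Ewan is a truth-teller.

Fatima: truth-teller, Kofi: truth-teller, Ula: truth-teller, Ewan: truth-teller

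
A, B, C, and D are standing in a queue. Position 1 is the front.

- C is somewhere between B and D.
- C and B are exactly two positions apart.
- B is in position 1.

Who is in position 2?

With clues 1–2, B and D are ruled out for position 2.
With clues 1–3, C is ruled out for position 2.
So position 2 is A.

A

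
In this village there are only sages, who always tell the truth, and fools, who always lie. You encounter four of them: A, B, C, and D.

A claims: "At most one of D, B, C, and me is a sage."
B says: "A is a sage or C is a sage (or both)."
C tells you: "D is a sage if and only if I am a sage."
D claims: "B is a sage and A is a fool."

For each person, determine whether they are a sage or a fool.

A: fool, B: sage, C: sage, D: sage

Consider A. Suppose A is a sage.
Then no assignment of the remaining roles makes every statement match its speaker's type — contradiction.
So A is a fool.
Consider B. Suppose B is a fool.
Then no assignment of the remaining roles makes every statement match its speaker's type — contradiction.
So B is a sage.
With that fixed, D's statement is true, so D is a sage.
Consider C. Suppose C is a fool.
Then B's statement comes out false, contradicting B being a sage.
So C is a sage.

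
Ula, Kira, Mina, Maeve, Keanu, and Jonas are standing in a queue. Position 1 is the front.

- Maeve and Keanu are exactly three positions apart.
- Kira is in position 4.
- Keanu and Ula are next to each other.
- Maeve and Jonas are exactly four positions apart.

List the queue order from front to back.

From clues 1–2: Kira → position 4.
From clues 1–3: Maeve is in {2,3,5,6}.
From clues 1–4: Jonas → position 1, Keanu → position 2, Ula → position 3, Maeve → position 5, Mina → position 6.

Jonas, Keanu, Ula, Kira, Maeve, Mina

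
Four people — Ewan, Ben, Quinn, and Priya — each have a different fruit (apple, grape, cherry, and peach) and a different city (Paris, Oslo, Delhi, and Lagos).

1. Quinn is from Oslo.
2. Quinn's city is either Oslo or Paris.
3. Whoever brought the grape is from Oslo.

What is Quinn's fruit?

With clues 1–3, apple, cherry, and peach are impossible for Quinn's fruit.
That leaves grape.

grape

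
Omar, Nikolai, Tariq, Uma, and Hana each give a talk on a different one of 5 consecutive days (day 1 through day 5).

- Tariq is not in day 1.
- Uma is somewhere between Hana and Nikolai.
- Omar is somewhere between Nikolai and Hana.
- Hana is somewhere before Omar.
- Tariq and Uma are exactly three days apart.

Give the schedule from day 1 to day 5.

Hana, Uma, Omar, Nikolai, Tariq

From clue 1: Tariq is in {2,3,4,5}.
From clues 1–2: Uma is in {2,3,4}.
From clues 1–3: Omar is in {2,3,4}.
From clues 1–4: Hana → day 1.
From clues 1–5: Uma → day 2, Omar → day 3, Nikolai → day 4, Tariq → day 5.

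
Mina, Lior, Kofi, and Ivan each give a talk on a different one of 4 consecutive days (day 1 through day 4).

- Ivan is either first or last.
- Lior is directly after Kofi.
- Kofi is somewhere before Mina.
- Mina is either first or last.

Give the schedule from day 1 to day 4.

Ivan, Kofi, Lior, Mina

From clue 1: Ivan is in {1,4}.
From clues 1–3: Mina is in {3,4}.
From clues 1–4: Ivan → day 1, Kofi → day 2, Lior → day 3, Mina → day 4.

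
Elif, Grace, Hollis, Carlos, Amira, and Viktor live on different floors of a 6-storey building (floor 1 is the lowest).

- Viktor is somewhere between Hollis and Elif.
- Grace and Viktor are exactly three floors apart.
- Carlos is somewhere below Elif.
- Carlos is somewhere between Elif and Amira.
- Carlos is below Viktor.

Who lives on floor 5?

With clues 1–4, Amira and Hollis are ruled out for floor 5.
With clues 1–5, Carlos, Elif, and Grace are ruled out for floor 5.
So floor 5 is Viktor.

Viktor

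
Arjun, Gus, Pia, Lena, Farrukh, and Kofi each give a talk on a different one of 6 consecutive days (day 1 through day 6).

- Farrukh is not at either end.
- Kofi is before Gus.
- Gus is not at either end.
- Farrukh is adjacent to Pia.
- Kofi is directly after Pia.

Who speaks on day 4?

Kofi

With clues 1–5, Arjun, Farrukh, Gus, Lena, and Pia are ruled out for day 4.
So day 4 is Kofi.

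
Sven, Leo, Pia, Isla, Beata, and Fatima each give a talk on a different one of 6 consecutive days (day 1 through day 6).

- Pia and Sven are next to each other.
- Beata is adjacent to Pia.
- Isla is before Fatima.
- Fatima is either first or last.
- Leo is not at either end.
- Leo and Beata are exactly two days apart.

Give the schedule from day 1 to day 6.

From clues 1–2: Pia is in {2,3,4,5}.
From clues 1–4: Fatima → day 6.
From clues 1–5: Leo is in {2,4,5}.
From clues 1–6: Sven → day 1, Pia → day 2, Beata → day 3, Isla → day 4, Leo → day 5.

Sven, Pia, Beata, Isla, Leo, Fatima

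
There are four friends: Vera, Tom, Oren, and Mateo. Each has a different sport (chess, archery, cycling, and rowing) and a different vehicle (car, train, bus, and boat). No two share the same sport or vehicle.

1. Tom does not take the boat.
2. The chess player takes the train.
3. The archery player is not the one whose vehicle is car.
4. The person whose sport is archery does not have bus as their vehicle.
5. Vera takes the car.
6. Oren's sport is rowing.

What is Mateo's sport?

archery

With clues 1–6, chess, cycling, and rowing are impossible for Mateo's sport.
That leaves archery.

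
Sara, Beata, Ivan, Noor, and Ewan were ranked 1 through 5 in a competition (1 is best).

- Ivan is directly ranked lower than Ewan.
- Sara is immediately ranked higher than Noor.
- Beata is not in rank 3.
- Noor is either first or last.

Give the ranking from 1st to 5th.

Beata, Ewan, Ivan, Sara, Noor

From clue 1: Ivan is in {2,3,4,5}.
From clues 1–2: Beata is in {1,3,5}.
From clues 1–3: Beata is in {1,5}.
From clues 1–4: Beata → rank 1, Ewan → rank 2, Ivan → rank 3, Sara → rank 4, Noor → rank 5.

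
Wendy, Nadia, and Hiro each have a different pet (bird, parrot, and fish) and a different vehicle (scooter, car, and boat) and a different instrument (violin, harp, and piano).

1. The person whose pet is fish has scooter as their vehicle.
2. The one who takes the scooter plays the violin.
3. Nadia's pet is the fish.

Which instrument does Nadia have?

violin

With clues 1–3, harp and piano are impossible for Nadia's instrument.
That leaves violin.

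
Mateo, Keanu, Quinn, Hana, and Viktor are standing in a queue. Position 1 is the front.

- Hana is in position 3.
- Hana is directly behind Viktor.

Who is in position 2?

With clue 1, Hana is ruled out for position 2.
With clues 1–2, Keanu, Mateo, and Quinn are ruled out for position 2.
So position 2 is Viktor.

Viktor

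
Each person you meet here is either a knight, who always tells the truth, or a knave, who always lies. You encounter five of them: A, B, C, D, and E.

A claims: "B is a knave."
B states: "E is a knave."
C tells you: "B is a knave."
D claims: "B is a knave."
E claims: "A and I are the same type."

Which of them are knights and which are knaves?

Consider A. Suppose A is a knave.
Then whichever role E has, E's statement has the wrong truth value — contradiction.
So A is a knight.
Consider B. Suppose B is a knight.
Then A's statement comes out false, contradicting A being a knight.
So B is a knave.
With that fixed, C's statement is true, so C is a knight.
With that fixed, D's statement is true, so D is a knight.
Consider E. Suppose E is a knave.
Then B's statement comes out true, contradicting B being a knave.
So E is a knight.

A: knight, B: knave, C: knight, D: knight, E: knight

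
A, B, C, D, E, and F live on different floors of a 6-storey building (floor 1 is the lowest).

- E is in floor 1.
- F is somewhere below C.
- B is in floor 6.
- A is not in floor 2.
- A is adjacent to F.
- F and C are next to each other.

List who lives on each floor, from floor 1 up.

From clue 1: E → floor 1.
From clues 1–2: C is in {3,4,5,6}.
From clues 1–3: B → floor 6.
From clues 1–4: A is in {3,4,5}.
From clues 1–5: A is in {3,4}.
From clues 1–6: D → floor 2, A → floor 3, F → floor 4, C → floor 5.

E, D, A, F, C, B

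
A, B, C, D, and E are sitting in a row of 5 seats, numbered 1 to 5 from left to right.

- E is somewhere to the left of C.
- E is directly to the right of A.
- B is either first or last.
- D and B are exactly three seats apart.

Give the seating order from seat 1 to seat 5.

B, A, E, D, C

From clue 1: C is in {2,3,4,5}.
From clues 1–2: A is in {1,2,3}.
From clues 1–3: B is in {1,5}.
From clues 1–4: B → seat 1, A → seat 2, E → seat 3, D → seat 4, C → seat 5.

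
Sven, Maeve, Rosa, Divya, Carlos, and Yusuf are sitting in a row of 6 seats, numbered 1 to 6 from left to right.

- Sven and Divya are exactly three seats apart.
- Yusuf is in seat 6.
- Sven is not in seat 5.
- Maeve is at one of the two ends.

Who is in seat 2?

Sven

With clues 1–2, Yusuf is ruled out for seat 2.
With clues 1–3, Divya is ruled out for seat 2.
With clues 1–4, Carlos, Maeve, and Rosa are ruled out for seat 2.
So seat 2 is Sven.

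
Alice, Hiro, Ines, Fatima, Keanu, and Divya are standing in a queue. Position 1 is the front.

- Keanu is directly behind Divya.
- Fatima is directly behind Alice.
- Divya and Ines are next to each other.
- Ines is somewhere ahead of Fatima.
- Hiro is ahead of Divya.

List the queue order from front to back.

From clue 1: Keanu is in {2,3,4,5,6}.
From clues 1–2: Alice is in {1,2,3,4,5}.
From clues 1–3: Alice is in {1,2,4,5}.
From clues 1–4: Alice is in {4,5}.
From clues 1–5: Hiro → position 1, Ines → position 2, Divya → position 3, Keanu → position 4, Alice → position 5, Fatima → position 6.

Hiro, Ines, Divya, Keanu, Alice, Fatima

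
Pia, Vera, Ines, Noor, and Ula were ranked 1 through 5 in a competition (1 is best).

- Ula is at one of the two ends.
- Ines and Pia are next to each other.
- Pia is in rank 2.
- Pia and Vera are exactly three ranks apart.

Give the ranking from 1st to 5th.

Ula, Pia, Ines, Noor, Vera

From clue 1: Ula is in {1,5}.
From clues 1–3: Pia → rank 2.
From clues 1–4: Ula → rank 1, Ines → rank 3, Noor → rank 4, Vera → rank 5.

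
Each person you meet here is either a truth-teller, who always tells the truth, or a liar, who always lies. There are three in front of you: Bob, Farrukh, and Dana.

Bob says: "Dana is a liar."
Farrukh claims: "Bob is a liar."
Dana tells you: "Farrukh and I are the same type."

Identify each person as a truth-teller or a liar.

Consider Bob. Suppose Bob is a truth-teller.
Then no assignment of the remaining roles makes every statement match its speaker's type — contradiction.
So Bob is a liar.
With that fixed, Farrukh's statement is true, so Farrukh is a truth-teller.
Consider Dana. Suppose Dana is a liar.
Then Bob's statement comes out true, contradicting Bob being a liar.
So Dana is a truth-teller.

Bob: liar, Farrukh: truth-teller, Dana: truth-teller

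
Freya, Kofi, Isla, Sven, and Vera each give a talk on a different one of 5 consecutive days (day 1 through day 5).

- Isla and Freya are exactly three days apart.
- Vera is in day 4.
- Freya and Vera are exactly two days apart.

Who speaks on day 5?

Isla

With clues 1–2, Kofi, Sven, and Vera are ruled out for day 5.
With clues 1–3, Freya is ruled out for day 5.
So day 5 is Isla.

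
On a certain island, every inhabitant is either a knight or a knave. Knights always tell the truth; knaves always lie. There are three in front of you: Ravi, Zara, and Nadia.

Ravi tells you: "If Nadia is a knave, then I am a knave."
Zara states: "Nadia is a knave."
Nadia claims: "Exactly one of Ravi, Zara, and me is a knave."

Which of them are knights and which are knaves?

Ravi: knight, Zara: knave, Nadia: knight

Consider Ravi. Suppose Ravi is a knave.
Then Ravi's own statement would have to be false, but it can't be — contradiction.
So Ravi is a knight.
Consider Zara. Suppose Zara is a knight.
Then whichever role Nadia has, Nadia's statement has the wrong truth value — contradiction.
So Zara is a knave.
Consider Nadia. Suppose Nadia is a knave.
Then Ravi's statement comes out false, contradicting Ravi being a knight.
So Nadia is a knight.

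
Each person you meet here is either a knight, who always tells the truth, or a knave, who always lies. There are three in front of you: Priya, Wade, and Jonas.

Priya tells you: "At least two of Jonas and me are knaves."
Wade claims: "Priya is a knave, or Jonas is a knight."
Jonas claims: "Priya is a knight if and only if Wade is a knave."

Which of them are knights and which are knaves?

Priya: knave, Wade: knight, Jonas: knight

Consider Priya. Suppose Priya is a knight.
Then Priya's own statement would have to be true, but it can't be — contradiction.
So Priya is a knave.
With that fixed, Wade's statement is true, so Wade is a knight.
With that fixed, Jonas's statement is true, so Jonas is a knight.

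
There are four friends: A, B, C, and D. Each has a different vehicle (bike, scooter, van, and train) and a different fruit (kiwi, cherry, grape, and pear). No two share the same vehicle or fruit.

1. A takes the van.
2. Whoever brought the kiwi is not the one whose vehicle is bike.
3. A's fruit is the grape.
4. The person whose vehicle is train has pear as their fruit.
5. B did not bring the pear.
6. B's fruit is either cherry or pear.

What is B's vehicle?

bike

Clue 1 rules out van for B's vehicle.
With clues 1–5, train is impossible for B's vehicle.
With clues 1–6, scooter is impossible for B's vehicle.
That leaves bike.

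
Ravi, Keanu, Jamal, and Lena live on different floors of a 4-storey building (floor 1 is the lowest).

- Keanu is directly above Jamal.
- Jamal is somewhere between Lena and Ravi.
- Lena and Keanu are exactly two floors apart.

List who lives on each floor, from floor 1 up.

From clue 1: Keanu is in {2,3,4}.
From clues 1–2: Jamal → floor 2, Keanu → floor 3.
From clues 1–3: Lena → floor 1, Ravi → floor 4.

Lena, Jamal, Keanu, Ravi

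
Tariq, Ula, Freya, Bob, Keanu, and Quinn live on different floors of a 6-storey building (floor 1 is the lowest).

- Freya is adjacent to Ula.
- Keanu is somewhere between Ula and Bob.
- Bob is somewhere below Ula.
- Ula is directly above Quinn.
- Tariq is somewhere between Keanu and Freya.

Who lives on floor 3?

With clues 1–4, Bob, Freya, and Ula are ruled out for floor 3.
With clues 1–5, Keanu and Quinn are ruled out for floor 3.
So floor 3 is Tariq.

Tariq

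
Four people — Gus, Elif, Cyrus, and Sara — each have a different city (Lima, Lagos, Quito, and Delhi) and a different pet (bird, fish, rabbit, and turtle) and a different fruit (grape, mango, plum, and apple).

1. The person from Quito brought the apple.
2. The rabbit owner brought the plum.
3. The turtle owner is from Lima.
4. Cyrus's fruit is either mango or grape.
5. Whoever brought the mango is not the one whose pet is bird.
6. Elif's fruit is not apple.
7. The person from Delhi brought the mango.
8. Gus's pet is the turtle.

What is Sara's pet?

With clues 1–8, fish, rabbit, and turtle are impossible for Sara's pet.
That leaves bird.

bird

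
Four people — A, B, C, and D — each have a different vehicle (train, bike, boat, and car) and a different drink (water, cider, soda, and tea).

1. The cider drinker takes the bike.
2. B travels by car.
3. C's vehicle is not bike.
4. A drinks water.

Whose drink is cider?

D

With clues 1–2, B is impossible for the one with drink cider.
With clues 1–3, C is impossible for the one with drink cider.
With clues 1–4, A is impossible for the one with drink cider.
That leaves D.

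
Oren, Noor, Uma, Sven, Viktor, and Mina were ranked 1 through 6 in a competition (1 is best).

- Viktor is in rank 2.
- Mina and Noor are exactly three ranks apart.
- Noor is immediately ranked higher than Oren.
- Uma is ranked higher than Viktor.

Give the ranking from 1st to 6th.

From clue 1: Viktor → rank 2.
From clues 1–2: Noor is in {1,3,4,6}.
From clues 1–3: Oren is in {4,5}.
From clues 1–4: Uma → rank 1, Noor → rank 3, Oren → rank 4, Sven → rank 5, Mina → rank 6.

Uma, Viktor, Noor, Oren, Sven, Mina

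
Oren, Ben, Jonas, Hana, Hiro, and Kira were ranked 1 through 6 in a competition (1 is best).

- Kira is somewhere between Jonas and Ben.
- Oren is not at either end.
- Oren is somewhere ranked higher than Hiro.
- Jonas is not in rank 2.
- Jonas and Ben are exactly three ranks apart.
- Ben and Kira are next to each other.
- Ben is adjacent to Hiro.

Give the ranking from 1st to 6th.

From clue 1: Kira is in {2,3,4,5}.
From clues 1–2: Oren is in {2,3,4,5}.
From clues 1–5: Hiro is in {4,5,6}.
From clues 1–7: Jonas → rank 1, Oren → rank 2, Kira → rank 3, Ben → rank 4, Hiro → rank 5, Hana → rank 6.

Jonas, Oren, Kira, Ben, Hiro, Hana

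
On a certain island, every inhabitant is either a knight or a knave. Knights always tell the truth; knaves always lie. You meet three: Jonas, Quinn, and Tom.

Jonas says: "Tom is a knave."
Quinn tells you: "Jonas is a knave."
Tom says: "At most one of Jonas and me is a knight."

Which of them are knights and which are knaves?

Jonas: knave, Quinn: knight, Tom: knight

Consider Jonas. Suppose Jonas is a knight.
Then whichever role Tom has, Tom's statement has the wrong truth value — contradiction.
So Jonas is a knave.
With that fixed, Quinn's statement is true, so Quinn is a knight.
With that fixed, Tom's statement is true, so Tom is a knight.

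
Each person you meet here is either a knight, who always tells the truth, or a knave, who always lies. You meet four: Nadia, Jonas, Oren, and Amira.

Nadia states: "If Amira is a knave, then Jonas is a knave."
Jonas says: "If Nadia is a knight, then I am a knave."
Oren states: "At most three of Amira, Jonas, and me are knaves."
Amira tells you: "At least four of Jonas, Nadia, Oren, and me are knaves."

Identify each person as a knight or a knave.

Regardless of anyone's role, Oren's statement is true, so Oren is a knight.
With that fixed, Amira's statement is false, so Amira is a knave.
Consider Nadia. Suppose Nadia is a knight.
Then whichever role Jonas has, Jonas's statement has the wrong truth value — contradiction.
So Nadia is a knave.
With that fixed, Jonas's statement is true, so Jonas is a knight.

Nadia: knave, Jonas: knight, Oren: knight, Amira: knave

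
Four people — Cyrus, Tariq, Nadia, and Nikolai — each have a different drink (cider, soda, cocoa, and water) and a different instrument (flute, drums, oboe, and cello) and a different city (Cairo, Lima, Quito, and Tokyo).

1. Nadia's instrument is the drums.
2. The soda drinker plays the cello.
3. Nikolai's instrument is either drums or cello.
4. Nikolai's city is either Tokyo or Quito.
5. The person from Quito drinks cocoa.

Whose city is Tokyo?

Nikolai

With clues 1–5, Cyrus, Nadia, and Tariq are impossible for the one with city Tokyo.
That leaves Nikolai.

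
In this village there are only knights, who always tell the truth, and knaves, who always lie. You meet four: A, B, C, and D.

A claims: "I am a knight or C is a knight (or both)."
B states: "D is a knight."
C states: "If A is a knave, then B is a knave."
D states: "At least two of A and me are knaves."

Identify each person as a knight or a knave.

A: knight, B: knave, C: knight, D: knave

Consider A. Suppose A is a knave.
Then whichever role D has, D's statement has the wrong truth value — contradiction.
So A is a knight.
With that fixed, C's statement is true, so C is a knight.
With that fixed, D's statement is false, so D is a knave.
With that fixed, B's statement is false, so B is a knave.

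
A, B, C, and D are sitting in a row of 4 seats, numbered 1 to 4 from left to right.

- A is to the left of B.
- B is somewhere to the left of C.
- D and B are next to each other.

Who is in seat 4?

C

With clue 1, A is ruled out for seat 4.
With clues 1–2, B is ruled out for seat 4.
With clues 1–3, D is ruled out for seat 4.
So seat 4 is C.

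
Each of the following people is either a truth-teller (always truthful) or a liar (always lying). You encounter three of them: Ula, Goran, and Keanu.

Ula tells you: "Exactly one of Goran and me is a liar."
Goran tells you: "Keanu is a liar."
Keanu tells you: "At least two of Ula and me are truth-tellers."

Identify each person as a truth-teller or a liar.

Consider Ula. Suppose Ula is a liar.
Then no assignment of the remaining roles makes every statement match its speaker's type — contradiction.
So Ula is a truth-teller.
Consider Goran. Suppose Goran is a truth-teller.
Then Ula's statement comes out false, contradicting Ula being a truth-teller.
So Goran is a liar.
Consider Keanu. Suppose Keanu is a liar.
Then Goran's statement comes out true, contradicting Goran being a liar.
So Keanu is a truth-teller.

Ula: truth-teller, Goran: liar, Keanu: truth-teller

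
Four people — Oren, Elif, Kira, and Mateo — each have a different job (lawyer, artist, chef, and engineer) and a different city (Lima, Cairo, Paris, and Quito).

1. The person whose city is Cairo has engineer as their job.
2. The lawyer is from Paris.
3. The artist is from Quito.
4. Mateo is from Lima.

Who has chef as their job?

With clues 1–4, Elif, Kira, and Oren are impossible for the one with job chef.
That leaves Mateo.

Mateo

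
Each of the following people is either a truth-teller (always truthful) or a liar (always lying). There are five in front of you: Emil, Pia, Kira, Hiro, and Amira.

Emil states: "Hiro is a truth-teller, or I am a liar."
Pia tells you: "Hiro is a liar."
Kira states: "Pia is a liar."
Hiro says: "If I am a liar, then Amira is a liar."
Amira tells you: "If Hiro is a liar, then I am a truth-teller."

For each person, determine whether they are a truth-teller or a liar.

Emil: truth-teller, Pia: liar, Kira: truth-teller, Hiro: truth-teller, Amira: truth-teller

Consider Emil. Suppose Emil is a liar.
Then Emil's own statement would have to be false, but it can't be — contradiction.
So Emil is a truth-teller.
Consider Pia. Suppose Pia is a truth-teller.
Then no assignment of the remaining roles makes every statement match its speaker's type — contradiction.
So Pia is a liar.
With that fixed, Kira's statement is true, so Kira is a truth-teller.
Consider Hiro. Suppose Hiro is a liar.
Then Emil's statement comes out false, contradicting Emil being a truth-teller.
So Hiro is a truth-teller.
With that fixed, Amira's statement is true, so Amira is a truth-teller.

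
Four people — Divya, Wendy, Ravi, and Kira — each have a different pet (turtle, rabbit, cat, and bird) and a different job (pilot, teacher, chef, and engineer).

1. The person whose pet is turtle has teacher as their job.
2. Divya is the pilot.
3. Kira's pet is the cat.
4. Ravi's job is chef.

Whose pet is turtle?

Wendy

With clues 1–2, Divya is impossible for the one with pet turtle.
With clues 1–3, Kira is impossible for the one with pet turtle.
With clues 1–4, Ravi is impossible for the one with pet turtle.
That leaves Wendy.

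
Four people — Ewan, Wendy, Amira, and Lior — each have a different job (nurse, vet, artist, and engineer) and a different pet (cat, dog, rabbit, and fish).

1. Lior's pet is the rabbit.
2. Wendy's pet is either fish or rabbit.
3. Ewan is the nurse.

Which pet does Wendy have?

fish

Clue 1 rules out rabbit for Wendy's pet.
With clues 1–2, cat and dog are impossible for Wendy's pet.
That leaves fish.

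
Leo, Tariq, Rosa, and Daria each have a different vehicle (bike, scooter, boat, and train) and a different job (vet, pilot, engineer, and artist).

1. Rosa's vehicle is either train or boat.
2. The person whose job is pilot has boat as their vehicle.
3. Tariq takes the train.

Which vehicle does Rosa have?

boat

Clue 1 rules out bike and scooter for Rosa's vehicle.
With clues 1–3, train is impossible for Rosa's vehicle.
That leaves boat.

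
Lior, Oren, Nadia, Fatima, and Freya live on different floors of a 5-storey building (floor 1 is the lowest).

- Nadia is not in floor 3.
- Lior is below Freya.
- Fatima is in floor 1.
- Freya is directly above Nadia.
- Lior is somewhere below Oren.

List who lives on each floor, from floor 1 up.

Fatima, Lior, Oren, Nadia, Freya

From clue 1: Nadia is in {1,2,4,5}.
From clues 1–2: Lior is in {1,2,3,4}.
From clues 1–3: Fatima → floor 1.
From clues 1–4: Nadia → floor 4, Freya → floor 5.
From clues 1–5: Lior → floor 2, Oren → floor 3.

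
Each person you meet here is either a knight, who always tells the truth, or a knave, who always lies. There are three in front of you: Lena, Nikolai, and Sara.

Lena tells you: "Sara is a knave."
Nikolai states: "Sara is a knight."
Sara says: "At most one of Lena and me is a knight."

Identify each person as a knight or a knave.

Consider Lena. Suppose Lena is a knight.
Then whichever role Sara has, Sara's statement has the wrong truth value — contradiction.
So Lena is a knave.
With that fixed, Sara's statement is true, so Sara is a knight.
With that fixed, Nikolai's statement is true, so Nikolai is a knight.

Lena: knave, Nikolai: knight, Sara: knight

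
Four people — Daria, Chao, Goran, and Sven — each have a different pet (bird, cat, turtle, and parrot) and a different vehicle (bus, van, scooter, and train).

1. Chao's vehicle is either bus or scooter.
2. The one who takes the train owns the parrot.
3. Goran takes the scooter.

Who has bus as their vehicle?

Chao

With clues 1–3, Daria, Goran, and Sven are impossible for the one with vehicle bus.
That leaves Chao.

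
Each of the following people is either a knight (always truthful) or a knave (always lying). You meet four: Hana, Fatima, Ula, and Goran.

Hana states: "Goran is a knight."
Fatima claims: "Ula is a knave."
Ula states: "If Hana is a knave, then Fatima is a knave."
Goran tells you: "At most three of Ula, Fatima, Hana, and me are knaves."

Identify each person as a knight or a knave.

Hana: knight, Fatima: knave, Ula: knight, Goran: knight

Consider Hana. Suppose Hana is a knave.
Then no assignment of the remaining roles makes every statement match its speaker's type — contradiction.
So Hana is a knight.
With that fixed, Ula's statement is true, so Ula is a knight.
With that fixed, Goran's statement is true, so Goran is a knight.
With that fixed, Fatima's statement is false, so Fatima is a knave.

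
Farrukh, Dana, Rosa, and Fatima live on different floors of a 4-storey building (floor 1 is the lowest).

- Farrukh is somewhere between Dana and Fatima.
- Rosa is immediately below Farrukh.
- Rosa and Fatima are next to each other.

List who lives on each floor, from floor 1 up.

From clue 1: Farrukh is in {2,3}.
From clues 1–2: Rosa → floor 2, Farrukh → floor 3.
From clues 1–3: Fatima → floor 1, Dana → floor 4.

Fatima, Rosa, Farrukh, Dana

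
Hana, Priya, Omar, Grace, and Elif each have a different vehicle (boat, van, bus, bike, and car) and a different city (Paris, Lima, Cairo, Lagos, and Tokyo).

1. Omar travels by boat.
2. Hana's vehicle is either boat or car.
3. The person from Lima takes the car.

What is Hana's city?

With clues 1–3, Cairo, Lagos, Paris, and Tokyo are impossible for Hana's city.
That leaves Lima.

Lima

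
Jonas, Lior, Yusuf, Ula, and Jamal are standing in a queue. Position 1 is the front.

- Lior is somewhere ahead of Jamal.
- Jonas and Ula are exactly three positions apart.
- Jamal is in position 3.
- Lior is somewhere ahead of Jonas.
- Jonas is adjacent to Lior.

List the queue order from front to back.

Lior, Jonas, Jamal, Yusuf, Ula

From clue 1: Lior is in {1,2,3,4}.
From clues 1–2: Lior is in {1,2,3}.
From clues 1–3: Jamal → position 3.
From clues 1–4: Lior is in {1,2}.
From clues 1–5: Lior → position 1, Jonas → position 2, Yusuf → position 4, Ula → position 5.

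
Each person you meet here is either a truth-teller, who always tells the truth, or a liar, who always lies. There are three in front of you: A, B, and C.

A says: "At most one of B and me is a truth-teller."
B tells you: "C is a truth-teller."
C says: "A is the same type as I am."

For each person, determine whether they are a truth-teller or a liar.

Consider A. Suppose A is a liar.
Then A's own statement would have to be false, but it can't be — contradiction.
So A is a truth-teller.
Consider B. Suppose B is a truth-teller.
Then A's statement comes out false, contradicting A being a truth-teller.
So B is a liar.
Consider C. Suppose C is a truth-teller.
Then B's statement comes out true, contradicting B being a liar.
So C is a liar.

A: truth-teller, B: liar, C: liar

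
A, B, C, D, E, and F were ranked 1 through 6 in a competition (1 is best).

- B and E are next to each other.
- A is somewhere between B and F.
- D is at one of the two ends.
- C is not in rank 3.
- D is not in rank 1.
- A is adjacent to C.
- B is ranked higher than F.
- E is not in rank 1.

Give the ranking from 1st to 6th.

From clues 1–2: A is in {2,3,4,5}.
From clues 1–3: D is in {1,6}.
From clues 1–5: D → rank 6.
From clues 1–6: A → rank 3.
From clues 1–7: C → rank 4, F → rank 5.
From clues 1–8: B → rank 1, E → rank 2.

B, E, A, C, F, D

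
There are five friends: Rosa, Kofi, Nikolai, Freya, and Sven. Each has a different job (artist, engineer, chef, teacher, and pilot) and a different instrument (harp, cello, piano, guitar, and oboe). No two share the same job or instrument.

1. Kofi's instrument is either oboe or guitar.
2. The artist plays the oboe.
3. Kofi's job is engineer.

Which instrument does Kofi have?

Clue 1 rules out cello, harp, and piano for Kofi's instrument.
With clues 1–3, oboe is impossible for Kofi's instrument.
That leaves guitar.

guitar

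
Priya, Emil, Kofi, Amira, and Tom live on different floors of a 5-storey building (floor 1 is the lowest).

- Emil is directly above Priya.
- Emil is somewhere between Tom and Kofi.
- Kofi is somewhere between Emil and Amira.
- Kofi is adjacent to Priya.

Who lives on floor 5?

Tom

With clue 1, Priya is ruled out for floor 5.
With clues 1–2, Emil is ruled out for floor 5.
With clues 1–3, Kofi is ruled out for floor 5.
With clues 1–4, Amira is ruled out for floor 5.
So floor 5 is Tom.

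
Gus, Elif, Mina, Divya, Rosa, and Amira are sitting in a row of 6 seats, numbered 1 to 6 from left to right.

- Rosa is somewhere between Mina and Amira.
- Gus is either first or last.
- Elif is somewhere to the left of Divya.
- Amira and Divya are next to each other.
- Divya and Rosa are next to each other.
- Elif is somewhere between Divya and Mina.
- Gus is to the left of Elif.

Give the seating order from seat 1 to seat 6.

Gus, Mina, Elif, Rosa, Divya, Amira

From clue 1: Rosa is in {2,3,4,5}.
From clues 1–2: Gus is in {1,6}.
From clues 1–7: Gus → seat 1, Mina → seat 2, Elif → seat 3, Rosa → seat 4, Divya → seat 5, Amira → seat 6.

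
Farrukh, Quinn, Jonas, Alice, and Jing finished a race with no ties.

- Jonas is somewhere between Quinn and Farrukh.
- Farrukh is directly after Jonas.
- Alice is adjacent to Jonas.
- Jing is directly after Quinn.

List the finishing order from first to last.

From clue 1: Jonas is in {2,3,4}.
From clues 1–2: Farrukh is in {3,4,5}.
From clues 1–3: Farrukh is in {4,5}.
From clues 1–4: Quinn → place 1, Jing → place 2, Alice → place 3, Jonas → place 4, Farrukh → place 5.

Quinn, Jing, Alice, Jonas, Farrukh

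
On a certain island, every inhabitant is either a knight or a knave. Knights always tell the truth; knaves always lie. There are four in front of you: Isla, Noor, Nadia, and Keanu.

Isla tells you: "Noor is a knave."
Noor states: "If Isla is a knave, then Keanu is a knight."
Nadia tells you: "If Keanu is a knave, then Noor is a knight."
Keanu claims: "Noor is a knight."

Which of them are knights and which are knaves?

Consider Isla. Suppose Isla is a knight.
Then no assignment of the remaining roles makes every statement match its speaker's type — contradiction.
So Isla is a knave.
Consider Noor. Suppose Noor is a knave.
Then Isla's statement comes out true, contradicting Isla being a knave.
So Noor is a knight.
With that fixed, Nadia's statement is true, so Nadia is a knight.
With that fixed, Keanu's statement is true, so Keanu is a knight.

Isla: knave, Noor: knight, Nadia: knight, Keanu: knight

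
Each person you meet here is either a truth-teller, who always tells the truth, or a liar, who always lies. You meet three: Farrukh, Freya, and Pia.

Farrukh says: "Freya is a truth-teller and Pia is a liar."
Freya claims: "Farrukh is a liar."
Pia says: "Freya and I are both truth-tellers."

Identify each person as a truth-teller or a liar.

Farrukh: liar, Freya: truth-teller, Pia: truth-teller

Consider Farrukh. Suppose Farrukh is a truth-teller.
Then no assignment of the remaining roles makes every statement match its speaker's type — contradiction.
So Farrukh is a liar.
With that fixed, Freya's statement is true, so Freya is a truth-teller.
Consider Pia. Suppose Pia is a liar.
Then Farrukh's statement comes out true, contradicting Farrukh being a liar.
So Pia is a truth-teller.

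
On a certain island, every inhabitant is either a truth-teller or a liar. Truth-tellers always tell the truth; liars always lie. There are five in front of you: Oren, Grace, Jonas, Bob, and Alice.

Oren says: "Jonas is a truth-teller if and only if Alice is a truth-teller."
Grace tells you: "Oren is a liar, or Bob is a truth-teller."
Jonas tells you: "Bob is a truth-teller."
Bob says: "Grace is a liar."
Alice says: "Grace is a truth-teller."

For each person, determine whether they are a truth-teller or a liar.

Consider Oren. Suppose Oren is a truth-teller.
Then no assignment of the remaining roles makes every statement match its speaker's type — contradiction.
So Oren is a liar.
With that fixed, Grace's statement is true, so Grace is a truth-teller.
With that fixed, Bob's statement is false, so Bob is a liar.
With that fixed, Alice's statement is true, so Alice is a truth-teller.
With that fixed, Jonas's statement is false, so Jonas is a liar.

Oren: liar, Grace: truth-teller, Jonas: liar, Bob: liar, Alice: truth-teller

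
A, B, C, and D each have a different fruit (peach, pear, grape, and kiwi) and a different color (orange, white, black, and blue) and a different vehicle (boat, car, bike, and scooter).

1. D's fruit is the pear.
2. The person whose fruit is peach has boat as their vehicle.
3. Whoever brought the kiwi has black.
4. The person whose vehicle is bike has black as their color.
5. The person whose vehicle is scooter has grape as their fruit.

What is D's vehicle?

With clues 1–2, boat is impossible for D's vehicle.
With clues 1–4, bike is impossible for D's vehicle.
With clues 1–5, scooter is impossible for D's vehicle.
That leaves car.

car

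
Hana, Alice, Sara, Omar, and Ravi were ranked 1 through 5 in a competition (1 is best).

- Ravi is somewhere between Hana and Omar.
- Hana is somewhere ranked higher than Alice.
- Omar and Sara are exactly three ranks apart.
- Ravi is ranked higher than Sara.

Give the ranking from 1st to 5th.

Omar, Ravi, Hana, Sara, Alice

From clue 1: Ravi is in {2,3,4}.
From clues 1–3: Hana is in {1,2,3}.
From clues 1–4: Omar → rank 1, Ravi → rank 2, Hana → rank 3, Sara → rank 4, Alice → rank 5.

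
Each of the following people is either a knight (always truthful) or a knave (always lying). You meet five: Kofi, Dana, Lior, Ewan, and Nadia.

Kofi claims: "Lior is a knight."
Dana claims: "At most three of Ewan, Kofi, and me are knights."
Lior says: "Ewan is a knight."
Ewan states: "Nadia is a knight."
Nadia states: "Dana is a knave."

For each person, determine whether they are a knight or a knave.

Kofi: knave, Dana: knight, Lior: knave, Ewan: knave, Nadia: knave

Regardless of anyone's role, Dana's statement is true, so Dana is a knight.
With that fixed, Nadia's statement is false, so Nadia is a knave.
With that fixed, Ewan's statement is false, so Ewan is a knave.
With that fixed, Lior's statement is false, so Lior is a knave.
With that fixed, Kofi's statement is false, so Kofi is a knave.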